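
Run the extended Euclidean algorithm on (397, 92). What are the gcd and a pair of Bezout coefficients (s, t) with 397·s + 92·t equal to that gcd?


Euclidean algorithm on (397, 92) — divide until remainder is 0:
  397 = 4 · 92 + 29
  92 = 3 · 29 + 5
  29 = 5 · 5 + 4
  5 = 1 · 4 + 1
  4 = 4 · 1 + 0
gcd(397, 92) = 1.
Track Bezout coefficients alongside the remainders: start with r₀ = 397 = a·1 + b·0 (s = 1, t = 0) and r₁ = 92 = a·0 + b·1 (s = 0, t = 1); each new remainder r_{k+1} = r_{k-1} − q_k·r_k inherits s_{k+1} = s_{k-1} − q_k·s_k, t_{k+1} = t_{k-1} − q_k·t_k, so r_k = a·s_k + b·t_k at every step:
  q = 4: r = 29, s = 1 − 4·0 = 1, t = 0 − 4·1 = -4  (check: 397·1 + 92·(-4) = 29)
  q = 3: r = 5, s = 0 − 3·1 = -3, t = 1 − 3·(-4) = 13  (check: 397·(-3) + 92·13 = 5)
  q = 5: r = 4, s = 1 − 5·(-3) = 16, t = -4 − 5·13 = -69  (check: 397·16 + 92·(-69) = 4)
  q = 1: r = 1, s = -3 − 1·16 = -19, t = 13 − 1·(-69) = 82  (check: 397·(-19) + 92·82 = 1)
The row with r = 1 (the gcd) gives the Bezout coefficients s = -19, t = 82.
Result: 397 · (-19) + 92 · (82) = 1.

gcd(397, 92) = 1; s = -19, t = 82 (check: 397·(-19) + 92·82 = 1).


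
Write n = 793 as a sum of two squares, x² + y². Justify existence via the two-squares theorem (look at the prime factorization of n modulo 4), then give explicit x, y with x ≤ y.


Step 1: Factor n = 793 = 13 · 61.
Step 2: Check the mod-4 condition on each prime factor: 13 ≡ 1 (mod 4), exponent 1; 61 ≡ 1 (mod 4), exponent 1.
All primes ≡ 3 (mod 4) appear to even exponent (or don't appear), so by the two-squares theorem n IS expressible as a sum of two squares.
Step 3: Build a representation. Here n = 13 · 61 is a product of primes ≡ 1 (mod 4). Each prime p ≡ 1 (mod 4) is itself a sum of two squares; find a² by testing p − a² for a perfect square:
  13: 13 − 1² = 12, 13 − 2² = 9 = 3² ⇒ 13 = 2² + 3².
  61: 61 − 1² = 60, 61 − 2² = 57, 61 − 3² = 52, 61 − 4² = 45, 61 − 5² = 36 = 6² ⇒ 61 = 5² + 6².
  Combine using the Brahmagupta–Fibonacci identity (a² + b²)(c² + d²) = (ac − bd)² + (ad + bc)² = (ac + bd)² + (ad − bc)²:
  13 · 61 = 793: from (2² + 3²)(5² + 6²), take (2·5 − 3·6, 2·6 + 3·5) = (10 − 18, 12 + 15) = (-8, 27); dropping signs (only squares matter) gives (8, 27); check 8² + 27² = 64 + 729 = 793 ✓.
Step 4: Order so x ≤ y and verify: 8² + 27² = 64 + 729 = 793 = n. ✓

n = 793 = 8² + 27² (one valid representation with x ≤ y).


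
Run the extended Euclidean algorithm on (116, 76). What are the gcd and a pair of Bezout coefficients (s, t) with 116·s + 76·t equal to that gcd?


Euclidean algorithm on (116, 76) — divide until remainder is 0:
  116 = 1 · 76 + 40
  76 = 1 · 40 + 36
  40 = 1 · 36 + 4
  36 = 9 · 4 + 0
gcd(116, 76) = 4.
Track Bezout coefficients alongside the remainders: start with r₀ = 116 = a·1 + b·0 (s = 1, t = 0) and r₁ = 76 = a·0 + b·1 (s = 0, t = 1); each new remainder r_{k+1} = r_{k-1} − q_k·r_k inherits s_{k+1} = s_{k-1} − q_k·s_k, t_{k+1} = t_{k-1} − q_k·t_k, so r_k = a·s_k + b·t_k at every step:
  q = 1: r = 40, s = 1 − 1·0 = 1, t = 0 − 1·1 = -1  (check: 116·1 + 76·(-1) = 40)
  q = 1: r = 36, s = 0 − 1·1 = -1, t = 1 − 1·(-1) = 2  (check: 116·(-1) + 76·2 = 36)
  q = 1: r = 4, s = 1 − 1·(-1) = 2, t = -1 − 1·2 = -3  (check: 116·2 + 76·(-3) = 4)
The row with r = 4 (the gcd) gives the Bezout coefficients s = 2, t = -3.
Result: 116 · (2) + 76 · (-3) = 4.

gcd(116, 76) = 4; s = 2, t = -3 (check: 116·2 + 76·(-3) = 4).


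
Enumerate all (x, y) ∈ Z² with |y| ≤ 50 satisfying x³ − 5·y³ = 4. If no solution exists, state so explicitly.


The equation is x³ - 5y³ = 4. For fixed y, x³ = 5·y³ + 4, so a solution requires the RHS to be a perfect cube.
Strategy: iterate y from -50 to 50, compute RHS = 5·y³ + 4, and check whether it is a (positive or negative) perfect cube.
Check small values of y:
  y = 0: RHS = 4 is not a perfect cube.
  y = 1: RHS = 9 is not a perfect cube.
  y = -1: RHS = -1 = (-1)³ ⇒ x = -1 works.
  y = 2: RHS = 44 is not a perfect cube.
  y = -2: RHS = -36 is not a perfect cube.
  y = 3: RHS = 139 is not a perfect cube.
  y = -3: RHS = -131 is not a perfect cube.
Continuing the search up to |y| = 50 finds no further solutions beyond those listed.
Collected solutions: (-1, -1).

Solutions (with |y| ≤ 50): (-1, -1).


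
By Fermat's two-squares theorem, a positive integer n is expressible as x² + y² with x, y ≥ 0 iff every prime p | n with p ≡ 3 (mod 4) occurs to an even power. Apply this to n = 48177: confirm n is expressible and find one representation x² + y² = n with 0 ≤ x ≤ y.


Step 1: Factor n = 48177 = 3^2 · 53 · 101.
Step 2: Check the mod-4 condition on each prime factor: 3 ≡ 3 (mod 4), exponent 2 (must be even); 53 ≡ 1 (mod 4), exponent 1; 101 ≡ 1 (mod 4), exponent 1.
All primes ≡ 3 (mod 4) appear to even exponent (or don't appear), so by the two-squares theorem n IS expressible as a sum of two squares.
Step 3: Build a representation. Group n = k² · m with k = 3 and m = 53 · 101 = 5353 (a product of primes ≡ 1 (mod 4)); a representation of m scales to one of n via (k·x)² + (k·y)² = k²(x² + y²). Each prime p ≡ 1 (mod 4) is itself a sum of two squares; find a² by testing p − a² for a perfect square:
  53: 53 − 1² = 52, 53 − 2² = 49 = 7² ⇒ 53 = 2² + 7².
  101: 101 − 1² = 100 = 10² ⇒ 101 = 1² + 10².
  Combine using the Brahmagupta–Fibonacci identity (a² + b²)(c² + d²) = (ac − bd)² + (ad + bc)² = (ac + bd)² + (ad − bc)²:
  53 · 101 = 5353: from (2² + 7²)(1² + 10²), take (2·1 − 7·10, 2·10 + 7·1) = (2 − 70, 20 + 7) = (-68, 27); dropping signs (only squares matter) gives (68, 27); check 68² + 27² = 4624 + 729 = 5353 ✓.
  Scale by k = 3: (3·68, 3·27) = (204, 81).
Step 4: Order so x ≤ y and verify: 81² + 204² = 6561 + 41616 = 48177 = n. ✓

n = 48177 = 81² + 204² (one valid representation with x ≤ y).


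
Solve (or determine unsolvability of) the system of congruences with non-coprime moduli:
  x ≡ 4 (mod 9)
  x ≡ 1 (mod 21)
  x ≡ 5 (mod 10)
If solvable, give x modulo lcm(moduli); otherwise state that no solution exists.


Moduli 9, 21, 10 are not pairwise coprime, so CRT works modulo lcm(m_i) when all pairwise compatibility conditions hold.
Pairwise compatibility: gcd(m_i, m_j) must divide a_i - a_j for every pair.
Merge one congruence at a time:
  Start: x ≡ 4 (mod 9).
  Combine with x ≡ 1 (mod 21): gcd(9, 21) = 3; 1 - 4 = -3, which IS divisible by 3, so compatible.
    Write x = 4 + 9·t and substitute into x ≡ 1 (mod 21): 9·t ≡ 1 − 4 = -3 (mod 21).
    Divide the congruence (and modulus) by g = 3: 3·t ≡ -1 (mod 7).
    Reduce coefficients mod 7: 3·t ≡ 6 (mod 7).
    The inverse of 3 mod 7 is 5 (since 3·5 = 15 = 2·7 + 1), so t ≡ 5·6 = 30 ≡ 2 (mod 7).
    Then x = 4 + 9·2 = 22, valid modulo lcm(9, 21) = 63: x ≡ 22 (mod 63).
  Combine with x ≡ 5 (mod 10): gcd(63, 10) = 1; 5 - 22 = -17, which IS divisible by 1, so compatible.
    Write x = 22 + 63·t and substitute into x ≡ 5 (mod 10): 63·t ≡ 5 − 22 = -17 (mod 10).
    Reduce coefficients mod 10: 3·t ≡ 3 (mod 10).
    The inverse of 3 mod 10 is 7 (since 3·7 = 21 = 2·10 + 1), so t ≡ 7·3 = 21 ≡ 1 (mod 10).
    Then x = 22 + 63·1 = 85, valid modulo lcm(63, 10) = 630: x ≡ 85 (mod 630).
Verify: 85 mod 9 = 4, 85 mod 21 = 1, 85 mod 10 = 5.

x ≡ 85 (mod 630).


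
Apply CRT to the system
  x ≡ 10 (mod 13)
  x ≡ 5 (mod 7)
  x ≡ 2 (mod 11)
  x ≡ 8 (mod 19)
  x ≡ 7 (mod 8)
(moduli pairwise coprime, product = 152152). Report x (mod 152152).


Product of moduli M = 13 · 7 · 11 · 19 · 8 = 152152.
Merge one congruence at a time:
  Start: x ≡ 10 (mod 13).
  Combine with x ≡ 5 (mod 7); new modulus lcm = 91.
    Write x = 10 + 13·t and substitute into x ≡ 5 (mod 7): 13·t ≡ 5 − 10 = -5 (mod 7).
    Reduce coefficients mod 7: 6·t ≡ 2 (mod 7).
    The inverse of 6 mod 7 is 6 (since 6·6 = 36 = 5·7 + 1), so t ≡ 6·2 = 12 ≡ 5 (mod 7).
    Then x = 10 + 13·5 = 75, valid modulo lcm(13, 7) = 91: x ≡ 75 (mod 91).
  Combine with x ≡ 2 (mod 11); new modulus lcm = 1001.
    Write x = 75 + 91·t and substitute into x ≡ 2 (mod 11): 91·t ≡ 2 − 75 = -73 (mod 11).
    Reduce coefficients mod 11: 3·t ≡ 4 (mod 11).
    The inverse of 3 mod 11 is 4 (since 3·4 = 12 = 1·11 + 1), so t ≡ 4·4 = 16 ≡ 5 (mod 11).
    Then x = 75 + 91·5 = 530, valid modulo lcm(91, 11) = 1001: x ≡ 530 (mod 1001).
  Combine with x ≡ 8 (mod 19); new modulus lcm = 19019.
    Write x = 530 + 1001·t and substitute into x ≡ 8 (mod 19): 1001·t ≡ 8 − 530 = -522 (mod 19).
    Reduce coefficients mod 19: 13·t ≡ 10 (mod 19).
    The inverse of 13 mod 19 is 3 (since 13·3 = 39 = 2·19 + 1), so t ≡ 3·10 = 30 ≡ 11 (mod 19).
    Then x = 530 + 1001·11 = 11541, valid modulo lcm(1001, 19) = 19019: x ≡ 11541 (mod 19019).
  Combine with x ≡ 7 (mod 8); new modulus lcm = 152152.
    Write x = 11541 + 19019·t and substitute into x ≡ 7 (mod 8): 19019·t ≡ 7 − 11541 = -11534 (mod 8).
    Reduce coefficients mod 8: 3·t ≡ 2 (mod 8).
    The inverse of 3 mod 8 is 3 (since 3·3 = 9 = 1·8 + 1), so t ≡ 3·2 = 6 ≡ 6 (mod 8).
    Then x = 11541 + 19019·6 = 125655, valid modulo lcm(19019, 8) = 152152: x ≡ 125655 (mod 152152).
Verify against each original: 125655 mod 13 = 10, 125655 mod 7 = 5, 125655 mod 11 = 2, 125655 mod 19 = 8, 125655 mod 8 = 7.

x ≡ 125655 (mod 152152).


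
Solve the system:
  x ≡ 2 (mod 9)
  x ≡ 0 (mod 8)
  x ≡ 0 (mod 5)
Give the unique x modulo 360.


Moduli 9, 8, 5 are pairwise coprime; by CRT there is a unique solution modulo M = 9 · 8 · 5 = 360.
Solve pairwise, accumulating the modulus:
  Start with x ≡ 2 (mod 9).
  Combine with x ≡ 0 (mod 8): since gcd(9, 8) = 1, we get a unique residue mod 72.
    Write x = 2 + 9·t and substitute into x ≡ 0 (mod 8): 9·t ≡ 0 − 2 = -2 (mod 8).
    Reduce coefficients mod 8: 1·t ≡ 6 (mod 8).
    So t ≡ 6 (mod 8).
    Then x = 2 + 9·6 = 56, valid modulo lcm(9, 8) = 72: x ≡ 56 (mod 72).
  Combine with x ≡ 0 (mod 5): since gcd(72, 5) = 1, we get a unique residue mod 360.
    Write x = 56 + 72·t and substitute into x ≡ 0 (mod 5): 72·t ≡ 0 − 56 = -56 (mod 5).
    Reduce coefficients mod 5: 2·t ≡ 4 (mod 5).
    The inverse of 2 mod 5 is 3 (since 2·3 = 6 = 1·5 + 1), so t ≡ 3·4 = 12 ≡ 2 (mod 5).
    Then x = 56 + 72·2 = 200, valid modulo lcm(72, 5) = 360: x ≡ 200 (mod 360).
Verify: 200 mod 9 = 2 ✓, 200 mod 8 = 0 ✓, 200 mod 5 = 0 ✓.

x ≡ 200 (mod 360).


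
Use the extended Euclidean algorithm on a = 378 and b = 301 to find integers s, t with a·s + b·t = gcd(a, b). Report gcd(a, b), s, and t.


Euclidean algorithm on (378, 301) — divide until remainder is 0:
  378 = 1 · 301 + 77
  301 = 3 · 77 + 70
  77 = 1 · 70 + 7
  70 = 10 · 7 + 0
gcd(378, 301) = 7.
Track Bezout coefficients alongside the remainders: start with r₀ = 378 = a·1 + b·0 (s = 1, t = 0) and r₁ = 301 = a·0 + b·1 (s = 0, t = 1); each new remainder r_{k+1} = r_{k-1} − q_k·r_k inherits s_{k+1} = s_{k-1} − q_k·s_k, t_{k+1} = t_{k-1} − q_k·t_k, so r_k = a·s_k + b·t_k at every step:
  q = 1: r = 77, s = 1 − 1·0 = 1, t = 0 − 1·1 = -1  (check: 378·1 + 301·(-1) = 77)
  q = 3: r = 70, s = 0 − 3·1 = -3, t = 1 − 3·(-1) = 4  (check: 378·(-3) + 301·4 = 70)
  q = 1: r = 7, s = 1 − 1·(-3) = 4, t = -1 − 1·4 = -5  (check: 378·4 + 301·(-5) = 7)
The row with r = 7 (the gcd) gives the Bezout coefficients s = 4, t = -5.
Result: 378 · (4) + 301 · (-5) = 7.

gcd(378, 301) = 7; s = 4, t = -5 (check: 378·4 + 301·(-5) = 7).


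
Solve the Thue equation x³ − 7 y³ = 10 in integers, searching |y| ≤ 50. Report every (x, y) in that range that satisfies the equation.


The equation is x³ - 7y³ = 10. For fixed y, x³ = 7·y³ + 10, so a solution requires the RHS to be a perfect cube.
Strategy: iterate y from -50 to 50, compute RHS = 7·y³ + 10, and check whether it is a (positive or negative) perfect cube.
Check small values of y:
  y = 0: RHS = 10 is not a perfect cube.
  y = 1: RHS = 17 is not a perfect cube.
  y = -1: RHS = 3 is not a perfect cube.
  y = 2: RHS = 66 is not a perfect cube.
  y = -2: RHS = -46 is not a perfect cube.
  y = 3: RHS = 199 is not a perfect cube.
  y = -3: RHS = -179 is not a perfect cube.
Continuing the search up to |y| = 50 finds no solutions either.
No (x, y) in the scanned range satisfies the equation.

No integer solutions with |y| ≤ 50.


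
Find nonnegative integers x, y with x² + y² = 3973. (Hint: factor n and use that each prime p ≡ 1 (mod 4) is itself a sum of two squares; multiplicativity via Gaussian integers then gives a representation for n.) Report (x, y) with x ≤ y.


Step 1: Factor n = 3973 = 29 · 137.
Step 2: Check the mod-4 condition on each prime factor: 29 ≡ 1 (mod 4), exponent 1; 137 ≡ 1 (mod 4), exponent 1.
All primes ≡ 3 (mod 4) appear to even exponent (or don't appear), so by the two-squares theorem n IS expressible as a sum of two squares.
Step 3: Build a representation. Here n = 29 · 137 is a product of primes ≡ 1 (mod 4). Each prime p ≡ 1 (mod 4) is itself a sum of two squares; find a² by testing p − a² for a perfect square:
  29: 29 − 1² = 28, 29 − 2² = 25 = 5² ⇒ 29 = 2² + 5².
  137: 137 − 1² = 136, 137 − 2² = 133, 137 − 3² = 128, 137 − 4² = 121 = 11² ⇒ 137 = 4² + 11².
  Combine using the Brahmagupta–Fibonacci identity (a² + b²)(c² + d²) = (ac − bd)² + (ad + bc)² = (ac + bd)² + (ad − bc)²:
  29 · 137 = 3973: from (2² + 5²)(4² + 11²), take (2·4 − 5·11, 2·11 + 5·4) = (8 − 55, 22 + 20) = (-47, 42); dropping signs (only squares matter) gives (47, 42); check 47² + 42² = 2209 + 1764 = 3973 ✓.
Step 4: Order so x ≤ y and verify: 42² + 47² = 1764 + 2209 = 3973 = n. ✓

n = 3973 = 42² + 47² (one valid representation with x ≤ y).


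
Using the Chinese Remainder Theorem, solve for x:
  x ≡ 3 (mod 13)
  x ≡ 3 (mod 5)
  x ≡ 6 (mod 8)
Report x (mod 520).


Moduli 13, 5, 8 are pairwise coprime; by CRT there is a unique solution modulo M = 13 · 5 · 8 = 520.
Solve pairwise, accumulating the modulus:
  Start with x ≡ 3 (mod 13).
  Combine with x ≡ 3 (mod 5): since gcd(13, 5) = 1, we get a unique residue mod 65.
    Write x = 3 + 13·t and substitute into x ≡ 3 (mod 5): 13·t ≡ 3 − 3 = 0 (mod 5).
    Reduce coefficients mod 5: 3·t ≡ 0 (mod 5).
    The inverse of 3 mod 5 is 2 (since 3·2 = 6 = 1·5 + 1), so t ≡ 2·0 = 0 ≡ 0 (mod 5).
    Then x = 3 + 13·0 = 3, valid modulo lcm(13, 5) = 65: x ≡ 3 (mod 65).
  Combine with x ≡ 6 (mod 8): since gcd(65, 8) = 1, we get a unique residue mod 520.
    Write x = 3 + 65·t and substitute into x ≡ 6 (mod 8): 65·t ≡ 6 − 3 = 3 (mod 8).
    Reduce coefficients mod 8: 1·t ≡ 3 (mod 8).
    So t ≡ 3 (mod 8).
    Then x = 3 + 65·3 = 198, valid modulo lcm(65, 8) = 520: x ≡ 198 (mod 520).
Verify: 198 mod 13 = 3 ✓, 198 mod 5 = 3 ✓, 198 mod 8 = 6 ✓.

x ≡ 198 (mod 520).


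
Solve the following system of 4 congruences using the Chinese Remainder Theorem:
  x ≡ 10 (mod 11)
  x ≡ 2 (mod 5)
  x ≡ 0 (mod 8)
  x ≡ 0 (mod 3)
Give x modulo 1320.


Product of moduli M = 11 · 5 · 8 · 3 = 1320.
Merge one congruence at a time:
  Start: x ≡ 10 (mod 11).
  Combine with x ≡ 2 (mod 5); new modulus lcm = 55.
    Write x = 10 + 11·t and substitute into x ≡ 2 (mod 5): 11·t ≡ 2 − 10 = -8 (mod 5).
    Reduce coefficients mod 5: 1·t ≡ 2 (mod 5).
    So t ≡ 2 (mod 5).
    Then x = 10 + 11·2 = 32, valid modulo lcm(11, 5) = 55: x ≡ 32 (mod 55).
  Combine with x ≡ 0 (mod 8); new modulus lcm = 440.
    Write x = 32 + 55·t and substitute into x ≡ 0 (mod 8): 55·t ≡ 0 − 32 = -32 (mod 8).
    Reduce coefficients mod 8: 7·t ≡ 0 (mod 8).
    The inverse of 7 mod 8 is 7 (since 7·7 = 49 = 6·8 + 1), so t ≡ 7·0 = 0 ≡ 0 (mod 8).
    Then x = 32 + 55·0 = 32, valid modulo lcm(55, 8) = 440: x ≡ 32 (mod 440).
  Combine with x ≡ 0 (mod 3); new modulus lcm = 1320.
    Write x = 32 + 440·t and substitute into x ≡ 0 (mod 3): 440·t ≡ 0 − 32 = -32 (mod 3).
    Reduce coefficients mod 3: 2·t ≡ 1 (mod 3).
    The inverse of 2 mod 3 is 2 (since 2·2 = 4 = 1·3 + 1), so t ≡ 2·1 = 2 ≡ 2 (mod 3).
    Then x = 32 + 440·2 = 912, valid modulo lcm(440, 3) = 1320: x ≡ 912 (mod 1320).
Verify against each original: 912 mod 11 = 10, 912 mod 5 = 2, 912 mod 8 = 0, 912 mod 3 = 0.

x ≡ 912 (mod 1320).


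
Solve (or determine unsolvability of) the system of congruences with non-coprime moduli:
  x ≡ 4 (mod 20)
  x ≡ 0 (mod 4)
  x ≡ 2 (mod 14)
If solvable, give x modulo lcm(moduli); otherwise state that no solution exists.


Moduli 20, 4, 14 are not pairwise coprime, so CRT works modulo lcm(m_i) when all pairwise compatibility conditions hold.
Pairwise compatibility: gcd(m_i, m_j) must divide a_i - a_j for every pair.
Merge one congruence at a time:
  Start: x ≡ 4 (mod 20).
  Combine with x ≡ 0 (mod 4): gcd(20, 4) = 4; 0 - 4 = -4, which IS divisible by 4, so compatible.
    Write x = 4 + 20·t and substitute into x ≡ 0 (mod 4): 20·t ≡ 0 − 4 = -4 (mod 4).
    Divide the congruence (and modulus) by g = 4: 5·t ≡ -1 (mod 1).
    Modulo 1 every t works; take t = 0.
    Then x = 4 + 20·0 = 4, valid modulo lcm(20, 4) = 20: x ≡ 4 (mod 20).
  Combine with x ≡ 2 (mod 14): gcd(20, 14) = 2; 2 - 4 = -2, which IS divisible by 2, so compatible.
    Write x = 4 + 20·t and substitute into x ≡ 2 (mod 14): 20·t ≡ 2 − 4 = -2 (mod 14).
    Divide the congruence (and modulus) by g = 2: 10·t ≡ -1 (mod 7).
    Reduce coefficients mod 7: 3·t ≡ 6 (mod 7).
    The inverse of 3 mod 7 is 5 (since 3·5 = 15 = 2·7 + 1), so t ≡ 5·6 = 30 ≡ 2 (mod 7).
    Then x = 4 + 20·2 = 44, valid modulo lcm(20, 14) = 140: x ≡ 44 (mod 140).
Verify: 44 mod 20 = 4, 44 mod 4 = 0, 44 mod 14 = 2.

x ≡ 44 (mod 140).


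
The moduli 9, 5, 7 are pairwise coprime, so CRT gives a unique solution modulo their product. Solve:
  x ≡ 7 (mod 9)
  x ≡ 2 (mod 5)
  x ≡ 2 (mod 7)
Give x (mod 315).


Moduli 9, 5, 7 are pairwise coprime; by CRT there is a unique solution modulo M = 9 · 5 · 7 = 315.
Solve pairwise, accumulating the modulus:
  Start with x ≡ 7 (mod 9).
  Combine with x ≡ 2 (mod 5): since gcd(9, 5) = 1, we get a unique residue mod 45.
    Write x = 7 + 9·t and substitute into x ≡ 2 (mod 5): 9·t ≡ 2 − 7 = -5 (mod 5).
    Reduce coefficients mod 5: 4·t ≡ 0 (mod 5).
    The inverse of 4 mod 5 is 4 (since 4·4 = 16 = 3·5 + 1), so t ≡ 4·0 = 0 ≡ 0 (mod 5).
    Then x = 7 + 9·0 = 7, valid modulo lcm(9, 5) = 45: x ≡ 7 (mod 45).
  Combine with x ≡ 2 (mod 7): since gcd(45, 7) = 1, we get a unique residue mod 315.
    Write x = 7 + 45·t and substitute into x ≡ 2 (mod 7): 45·t ≡ 2 − 7 = -5 (mod 7).
    Reduce coefficients mod 7: 3·t ≡ 2 (mod 7).
    The inverse of 3 mod 7 is 5 (since 3·5 = 15 = 2·7 + 1), so t ≡ 5·2 = 10 ≡ 3 (mod 7).
    Then x = 7 + 45·3 = 142, valid modulo lcm(45, 7) = 315: x ≡ 142 (mod 315).
Verify: 142 mod 9 = 7 ✓, 142 mod 5 = 2 ✓, 142 mod 7 = 2 ✓.

x ≡ 142 (mod 315).


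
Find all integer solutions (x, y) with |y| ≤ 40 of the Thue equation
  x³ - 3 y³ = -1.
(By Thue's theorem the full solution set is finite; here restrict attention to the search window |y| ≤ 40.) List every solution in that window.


The equation is x³ - 3y³ = -1. For fixed y, x³ = 3·y³ − 1, so a solution requires the RHS to be a perfect cube.
Strategy: iterate y from -40 to 40, compute RHS = 3·y³ − 1, and check whether it is a (positive or negative) perfect cube.
Check small values of y:
  y = 0: RHS = -1 = (-1)³ ⇒ x = -1 works.
  y = 1: RHS = 2 is not a perfect cube.
  y = -1: RHS = -4 is not a perfect cube.
  y = 2: RHS = 23 is not a perfect cube.
  y = -2: RHS = -25 is not a perfect cube.
  y = 3: RHS = 80 is not a perfect cube.
  y = -3: RHS = -82 is not a perfect cube.
Continuing the search up to |y| = 40 finds no further solutions beyond those listed.
Collected solutions: (-1, 0).

Solutions (with |y| ≤ 40): (-1, 0).


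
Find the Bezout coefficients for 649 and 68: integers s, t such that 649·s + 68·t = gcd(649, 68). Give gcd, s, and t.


Euclidean algorithm on (649, 68) — divide until remainder is 0:
  649 = 9 · 68 + 37
  68 = 1 · 37 + 31
  37 = 1 · 31 + 6
  31 = 5 · 6 + 1
  6 = 6 · 1 + 0
gcd(649, 68) = 1.
Track Bezout coefficients alongside the remainders: start with r₀ = 649 = a·1 + b·0 (s = 1, t = 0) and r₁ = 68 = a·0 + b·1 (s = 0, t = 1); each new remainder r_{k+1} = r_{k-1} − q_k·r_k inherits s_{k+1} = s_{k-1} − q_k·s_k, t_{k+1} = t_{k-1} − q_k·t_k, so r_k = a·s_k + b·t_k at every step:
  q = 9: r = 37, s = 1 − 9·0 = 1, t = 0 − 9·1 = -9  (check: 649·1 + 68·(-9) = 37)
  q = 1: r = 31, s = 0 − 1·1 = -1, t = 1 − 1·(-9) = 10  (check: 649·(-1) + 68·10 = 31)
  q = 1: r = 6, s = 1 − 1·(-1) = 2, t = -9 − 1·10 = -19  (check: 649·2 + 68·(-19) = 6)
  q = 5: r = 1, s = -1 − 5·2 = -11, t = 10 − 5·(-19) = 105  (check: 649·(-11) + 68·105 = 1)
The row with r = 1 (the gcd) gives the Bezout coefficients s = -11, t = 105.
Result: 649 · (-11) + 68 · (105) = 1.

gcd(649, 68) = 1; s = -11, t = 105 (check: 649·(-11) + 68·105 = 1).


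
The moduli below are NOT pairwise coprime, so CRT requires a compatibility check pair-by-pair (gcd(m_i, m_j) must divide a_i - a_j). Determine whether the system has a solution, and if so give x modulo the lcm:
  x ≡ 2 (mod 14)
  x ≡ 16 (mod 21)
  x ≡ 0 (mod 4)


Moduli 14, 21, 4 are not pairwise coprime, so CRT works modulo lcm(m_i) when all pairwise compatibility conditions hold.
Pairwise compatibility: gcd(m_i, m_j) must divide a_i - a_j for every pair.
Merge one congruence at a time:
  Start: x ≡ 2 (mod 14).
  Combine with x ≡ 16 (mod 21): gcd(14, 21) = 7; 16 - 2 = 14, which IS divisible by 7, so compatible.
    Write x = 2 + 14·t and substitute into x ≡ 16 (mod 21): 14·t ≡ 16 − 2 = 14 (mod 21).
    Divide the congruence (and modulus) by g = 7: 2·t ≡ 2 (mod 3).
    The inverse of 2 mod 3 is 2 (since 2·2 = 4 = 1·3 + 1), so t ≡ 2·2 = 4 ≡ 1 (mod 3).
    Then x = 2 + 14·1 = 16, valid modulo lcm(14, 21) = 42: x ≡ 16 (mod 42).
  Combine with x ≡ 0 (mod 4): gcd(42, 4) = 2; 0 - 16 = -16, which IS divisible by 2, so compatible.
    Write x = 16 + 42·t and substitute into x ≡ 0 (mod 4): 42·t ≡ 0 − 16 = -16 (mod 4).
    Divide the congruence (and modulus) by g = 2: 21·t ≡ -8 (mod 2).
    Reduce coefficients mod 2: 1·t ≡ 0 (mod 2).
    So t ≡ 0 (mod 2).
    Then x = 16 + 42·0 = 16, valid modulo lcm(42, 4) = 84: x ≡ 16 (mod 84).
Verify: 16 mod 14 = 2, 16 mod 21 = 16, 16 mod 4 = 0.

x ≡ 16 (mod 84).


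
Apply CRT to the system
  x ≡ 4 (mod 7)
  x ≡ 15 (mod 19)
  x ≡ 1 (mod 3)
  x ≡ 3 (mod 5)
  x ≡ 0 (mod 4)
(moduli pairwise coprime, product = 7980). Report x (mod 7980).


Product of moduli M = 7 · 19 · 3 · 5 · 4 = 7980.
Merge one congruence at a time:
  Start: x ≡ 4 (mod 7).
  Combine with x ≡ 15 (mod 19); new modulus lcm = 133.
    Write x = 4 + 7·t and substitute into x ≡ 15 (mod 19): 7·t ≡ 15 − 4 = 11 (mod 19).
    The inverse of 7 mod 19 is 11 (since 7·11 = 77 = 4·19 + 1), so t ≡ 11·11 = 121 ≡ 7 (mod 19).
    Then x = 4 + 7·7 = 53, valid modulo lcm(7, 19) = 133: x ≡ 53 (mod 133).
  Combine with x ≡ 1 (mod 3); new modulus lcm = 399.
    Write x = 53 + 133·t and substitute into x ≡ 1 (mod 3): 133·t ≡ 1 − 53 = -52 (mod 3).
    Reduce coefficients mod 3: 1·t ≡ 2 (mod 3).
    So t ≡ 2 (mod 3).
    Then x = 53 + 133·2 = 319, valid modulo lcm(133, 3) = 399: x ≡ 319 (mod 399).
  Combine with x ≡ 3 (mod 5); new modulus lcm = 1995.
    Write x = 319 + 399·t and substitute into x ≡ 3 (mod 5): 399·t ≡ 3 − 319 = -316 (mod 5).
    Reduce coefficients mod 5: 4·t ≡ 4 (mod 5).
    The inverse of 4 mod 5 is 4 (since 4·4 = 16 = 3·5 + 1), so t ≡ 4·4 = 16 ≡ 1 (mod 5).
    Then x = 319 + 399·1 = 718, valid modulo lcm(399, 5) = 1995: x ≡ 718 (mod 1995).
  Combine with x ≡ 0 (mod 4); new modulus lcm = 7980.
    Write x = 718 + 1995·t and substitute into x ≡ 0 (mod 4): 1995·t ≡ 0 − 718 = -718 (mod 4).
    Reduce coefficients mod 4: 3·t ≡ 2 (mod 4).
    The inverse of 3 mod 4 is 3 (since 3·3 = 9 = 2·4 + 1), so t ≡ 3·2 = 6 ≡ 2 (mod 4).
    Then x = 718 + 1995·2 = 4708, valid modulo lcm(1995, 4) = 7980: x ≡ 4708 (mod 7980).
Verify against each original: 4708 mod 7 = 4, 4708 mod 19 = 15, 4708 mod 3 = 1, 4708 mod 5 = 3, 4708 mod 4 = 0.

x ≡ 4708 (mod 7980).


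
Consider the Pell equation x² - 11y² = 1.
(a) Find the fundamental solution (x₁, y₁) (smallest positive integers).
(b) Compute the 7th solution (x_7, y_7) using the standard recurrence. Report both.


Step 1: Find the fundamental solution (x₁, y₁) of x² - 11y² = 1.
  Expand √11 as a continued fraction. a₀ = ⌊√11⌋ = 3; iterate m_{k+1} = d_k·a_k − m_k, d_{k+1} = (11 − m_{k+1}²)/d_k, a_{k+1} = ⌊(a₀ + m_{k+1})/d_{k+1}⌋ (starting m₀ = 0, d₀ = 1), with convergents p_k = a_k·p_{k-1} + p_{k-2}, q_k = a_k·q_{k-1} + q_{k-2} (p₋₁ = 1, q₋₁ = 0):
  k = 0: a₀ = 3; p₀/q₀ = 3/1; p₀² − 11·q₀² = 9 − 11 = -2.
  k = 1: m = 3, d = 2, a = ⌊(3 + 3)/2⌋ = 3; p/q = (3·3 + 1)/(3·1 + 0) = 10/3; p² − 11·q² = 100 − 99 = 1.
  The first convergent with p² − 11·q² = 1 gives the fundamental solution (x₁, y₁) = (10, 3).
Step 2: Apply the recurrence (x_{n+1}, y_{n+1}) = (x₁x_n + 11y₁y_n, x₁y_n + y₁x_n) repeatedly.
  From (x_1, y_1) = (10, 3): x_2 = 10·10 + 11·3·3 = 199; y_2 = 10·3 + 3·10 = 60.
  From (x_2, y_2) = (199, 60): x_3 = 10·199 + 11·3·60 = 3970; y_3 = 10·60 + 3·199 = 1197.
  From (x_3, y_3) = (3970, 1197): x_4 = 10·3970 + 11·3·1197 = 79201; y_4 = 10·1197 + 3·3970 = 23880.
  From (x_4, y_4) = (79201, 23880): x_5 = 10·79201 + 11·3·23880 = 1580050; y_5 = 10·23880 + 3·79201 = 476403.
  From (x_5, y_5) = (1580050, 476403): x_6 = 10·1580050 + 11·3·476403 = 31521799; y_6 = 10·476403 + 3·1580050 = 9504180.
  From (x_6, y_6) = (31521799, 9504180): x_7 = 10·31521799 + 11·3·9504180 = 628855930; y_7 = 10·9504180 + 3·31521799 = 189607197.
Step 3: Verify x_7² - 11·y_7² = 395459780696164900 - 395459780696164899 = 1 (should be 1). ✓

(x_1, y_1) = (10, 3); (x_7, y_7) = (628855930, 189607197).


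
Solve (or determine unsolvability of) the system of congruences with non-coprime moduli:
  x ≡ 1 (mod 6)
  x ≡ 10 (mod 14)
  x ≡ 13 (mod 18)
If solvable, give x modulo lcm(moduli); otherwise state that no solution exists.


Moduli 6, 14, 18 are not pairwise coprime, so CRT works modulo lcm(m_i) when all pairwise compatibility conditions hold.
Pairwise compatibility: gcd(m_i, m_j) must divide a_i - a_j for every pair.
Merge one congruence at a time:
  Start: x ≡ 1 (mod 6).
  Combine with x ≡ 10 (mod 14): gcd(6, 14) = 2, and 10 - 1 = 9 is NOT divisible by 2.
    ⇒ system is inconsistent (no integer solution).

No solution (the system is inconsistent).


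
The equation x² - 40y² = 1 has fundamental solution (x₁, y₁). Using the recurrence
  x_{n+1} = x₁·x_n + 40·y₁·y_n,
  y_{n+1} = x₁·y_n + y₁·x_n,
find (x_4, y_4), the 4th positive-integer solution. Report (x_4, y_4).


Step 1: Find the fundamental solution (x₁, y₁) of x² - 40y² = 1.
  Expand √40 as a continued fraction. a₀ = ⌊√40⌋ = 6; iterate m_{k+1} = d_k·a_k − m_k, d_{k+1} = (40 − m_{k+1}²)/d_k, a_{k+1} = ⌊(a₀ + m_{k+1})/d_{k+1}⌋ (starting m₀ = 0, d₀ = 1), with convergents p_k = a_k·p_{k-1} + p_{k-2}, q_k = a_k·q_{k-1} + q_{k-2} (p₋₁ = 1, q₋₁ = 0):
  k = 0: a₀ = 6; p₀/q₀ = 6/1; p₀² − 40·q₀² = 36 − 40 = -4.
  k = 1: m = 6, d = 4, a = ⌊(6 + 6)/4⌋ = 3; p/q = (3·6 + 1)/(3·1 + 0) = 19/3; p² − 40·q² = 361 − 360 = 1.
  The first convergent with p² − 40·q² = 1 gives the fundamental solution (x₁, y₁) = (19, 3).
Step 2: Apply the recurrence (x_{n+1}, y_{n+1}) = (x₁x_n + 40y₁y_n, x₁y_n + y₁x_n) repeatedly.
  From (x_1, y_1) = (19, 3): x_2 = 19·19 + 40·3·3 = 721; y_2 = 19·3 + 3·19 = 114.
  From (x_2, y_2) = (721, 114): x_3 = 19·721 + 40·3·114 = 27379; y_3 = 19·114 + 3·721 = 4329.
  From (x_3, y_3) = (27379, 4329): x_4 = 19·27379 + 40·3·4329 = 1039681; y_4 = 19·4329 + 3·27379 = 164388.
Step 3: Verify x_4² - 40·y_4² = 1080936581761 - 1080936581760 = 1 (should be 1). ✓

(x_1, y_1) = (19, 3); (x_4, y_4) = (1039681, 164388).


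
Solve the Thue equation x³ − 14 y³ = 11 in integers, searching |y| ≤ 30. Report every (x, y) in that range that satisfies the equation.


The equation is x³ - 14y³ = 11. For fixed y, x³ = 14·y³ + 11, so a solution requires the RHS to be a perfect cube.
Strategy: iterate y from -30 to 30, compute RHS = 14·y³ + 11, and check whether it is a (positive or negative) perfect cube.
Check small values of y:
  y = 0: RHS = 11 is not a perfect cube.
  y = 1: RHS = 25 is not a perfect cube.
  y = -1: RHS = -3 is not a perfect cube.
  y = 2: RHS = 123 is not a perfect cube.
  y = -2: RHS = -101 is not a perfect cube.
  y = 3: RHS = 389 is not a perfect cube.
  y = -3: RHS = -367 is not a perfect cube.
Continuing the search up to |y| = 30 finds no solutions either.
No (x, y) in the scanned range satisfies the equation.

No integer solutions with |y| ≤ 30.


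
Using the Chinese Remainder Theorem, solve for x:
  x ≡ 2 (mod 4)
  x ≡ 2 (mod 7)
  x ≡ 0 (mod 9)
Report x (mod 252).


Moduli 4, 7, 9 are pairwise coprime; by CRT there is a unique solution modulo M = 4 · 7 · 9 = 252.
Solve pairwise, accumulating the modulus:
  Start with x ≡ 2 (mod 4).
  Combine with x ≡ 2 (mod 7): since gcd(4, 7) = 1, we get a unique residue mod 28.
    Write x = 2 + 4·t and substitute into x ≡ 2 (mod 7): 4·t ≡ 2 − 2 = 0 (mod 7).
    The inverse of 4 mod 7 is 2 (since 4·2 = 8 = 1·7 + 1), so t ≡ 2·0 = 0 ≡ 0 (mod 7).
    Then x = 2 + 4·0 = 2, valid modulo lcm(4, 7) = 28: x ≡ 2 (mod 28).
  Combine with x ≡ 0 (mod 9): since gcd(28, 9) = 1, we get a unique residue mod 252.
    Write x = 2 + 28·t and substitute into x ≡ 0 (mod 9): 28·t ≡ 0 − 2 = -2 (mod 9).
    Reduce coefficients mod 9: 1·t ≡ 7 (mod 9).
    So t ≡ 7 (mod 9).
    Then x = 2 + 28·7 = 198, valid modulo lcm(28, 9) = 252: x ≡ 198 (mod 252).
Verify: 198 mod 4 = 2 ✓, 198 mod 7 = 2 ✓, 198 mod 9 = 0 ✓.

x ≡ 198 (mod 252).


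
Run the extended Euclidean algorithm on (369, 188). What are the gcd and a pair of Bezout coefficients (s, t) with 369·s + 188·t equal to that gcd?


Euclidean algorithm on (369, 188) — divide until remainder is 0:
  369 = 1 · 188 + 181
  188 = 1 · 181 + 7
  181 = 25 · 7 + 6
  7 = 1 · 6 + 1
  6 = 6 · 1 + 0
gcd(369, 188) = 1.
Track Bezout coefficients alongside the remainders: start with r₀ = 369 = a·1 + b·0 (s = 1, t = 0) and r₁ = 188 = a·0 + b·1 (s = 0, t = 1); each new remainder r_{k+1} = r_{k-1} − q_k·r_k inherits s_{k+1} = s_{k-1} − q_k·s_k, t_{k+1} = t_{k-1} − q_k·t_k, so r_k = a·s_k + b·t_k at every step:
  q = 1: r = 181, s = 1 − 1·0 = 1, t = 0 − 1·1 = -1  (check: 369·1 + 188·(-1) = 181)
  q = 1: r = 7, s = 0 − 1·1 = -1, t = 1 − 1·(-1) = 2  (check: 369·(-1) + 188·2 = 7)
  q = 25: r = 6, s = 1 − 25·(-1) = 26, t = -1 − 25·2 = -51  (check: 369·26 + 188·(-51) = 6)
  q = 1: r = 1, s = -1 − 1·26 = -27, t = 2 − 1·(-51) = 53  (check: 369·(-27) + 188·53 = 1)
The row with r = 1 (the gcd) gives the Bezout coefficients s = -27, t = 53.
Result: 369 · (-27) + 188 · (53) = 1.

gcd(369, 188) = 1; s = -27, t = 53 (check: 369·(-27) + 188·53 = 1).


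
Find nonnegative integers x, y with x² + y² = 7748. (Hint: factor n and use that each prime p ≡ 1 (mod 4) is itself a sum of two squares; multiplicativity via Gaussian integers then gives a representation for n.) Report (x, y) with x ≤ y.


Step 1: Factor n = 7748 = 2^2 · 13 · 149.
Step 2: Check the mod-4 condition on each prime factor: 2 = 2 (special); 13 ≡ 1 (mod 4), exponent 1; 149 ≡ 1 (mod 4), exponent 1.
All primes ≡ 3 (mod 4) appear to even exponent (or don't appear), so by the two-squares theorem n IS expressible as a sum of two squares.
Step 3: Build a representation. Group n = k² · m with k = 2 and m = 13 · 149 = 1937 (a product of primes ≡ 1 (mod 4)); a representation of m scales to one of n via (k·x)² + (k·y)² = k²(x² + y²). Each prime p ≡ 1 (mod 4) is itself a sum of two squares; find a² by testing p − a² for a perfect square:
  13: 13 − 1² = 12, 13 − 2² = 9 = 3² ⇒ 13 = 2² + 3².
  149: 149 − 1² = 148, 149 − 2² = 145, 149 − 3² = 140, 149 − 4² = 133, 149 − 5² = 124, 149 − 6² = 113, 149 − 7² = 100 = 10² ⇒ 149 = 7² + 10².
  Combine using the Brahmagupta–Fibonacci identity (a² + b²)(c² + d²) = (ac − bd)² + (ad + bc)² = (ac + bd)² + (ad − bc)²:
  13 · 149 = 1937: from (2² + 3²)(7² + 10²), take (2·7 − 3·10, 2·10 + 3·7) = (14 − 30, 20 + 21) = (-16, 41); dropping signs (only squares matter) gives (16, 41); check 16² + 41² = 256 + 1681 = 1937 ✓.
  Scale by k = 2: (2·16, 2·41) = (32, 82).
Step 4: Order so x ≤ y and verify: 32² + 82² = 1024 + 6724 = 7748 = n. ✓

n = 7748 = 32² + 82² (one valid representation with x ≤ y).


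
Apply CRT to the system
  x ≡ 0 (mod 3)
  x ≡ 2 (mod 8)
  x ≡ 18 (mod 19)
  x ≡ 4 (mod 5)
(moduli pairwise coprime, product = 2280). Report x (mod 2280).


Product of moduli M = 3 · 8 · 19 · 5 = 2280.
Merge one congruence at a time:
  Start: x ≡ 0 (mod 3).
  Combine with x ≡ 2 (mod 8); new modulus lcm = 24.
    Write x = 0 + 3·t and substitute into x ≡ 2 (mod 8): 3·t ≡ 2 − 0 = 2 (mod 8).
    The inverse of 3 mod 8 is 3 (since 3·3 = 9 = 1·8 + 1), so t ≡ 3·2 = 6 ≡ 6 (mod 8).
    Then x = 0 + 3·6 = 18, valid modulo lcm(3, 8) = 24: x ≡ 18 (mod 24).
  Combine with x ≡ 18 (mod 19); new modulus lcm = 456.
    Write x = 18 + 24·t and substitute into x ≡ 18 (mod 19): 24·t ≡ 18 − 18 = 0 (mod 19).
    Reduce coefficients mod 19: 5·t ≡ 0 (mod 19).
    The inverse of 5 mod 19 is 4 (since 5·4 = 20 = 1·19 + 1), so t ≡ 4·0 = 0 ≡ 0 (mod 19).
    Then x = 18 + 24·0 = 18, valid modulo lcm(24, 19) = 456: x ≡ 18 (mod 456).
  Combine with x ≡ 4 (mod 5); new modulus lcm = 2280.
    Write x = 18 + 456·t and substitute into x ≡ 4 (mod 5): 456·t ≡ 4 − 18 = -14 (mod 5).
    Reduce coefficients mod 5: 1·t ≡ 1 (mod 5).
    So t ≡ 1 (mod 5).
    Then x = 18 + 456·1 = 474, valid modulo lcm(456, 5) = 2280: x ≡ 474 (mod 2280).
Verify against each original: 474 mod 3 = 0, 474 mod 8 = 2, 474 mod 19 = 18, 474 mod 5 = 4.

x ≡ 474 (mod 2280).


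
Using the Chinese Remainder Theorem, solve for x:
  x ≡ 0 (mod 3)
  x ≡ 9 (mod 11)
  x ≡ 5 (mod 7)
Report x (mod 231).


Moduli 3, 11, 7 are pairwise coprime; by CRT there is a unique solution modulo M = 3 · 11 · 7 = 231.
Solve pairwise, accumulating the modulus:
  Start with x ≡ 0 (mod 3).
  Combine with x ≡ 9 (mod 11): since gcd(3, 11) = 1, we get a unique residue mod 33.
    Write x = 0 + 3·t and substitute into x ≡ 9 (mod 11): 3·t ≡ 9 − 0 = 9 (mod 11).
    The inverse of 3 mod 11 is 4 (since 3·4 = 12 = 1·11 + 1), so t ≡ 4·9 = 36 ≡ 3 (mod 11).
    Then x = 0 + 3·3 = 9, valid modulo lcm(3, 11) = 33: x ≡ 9 (mod 33).
  Combine with x ≡ 5 (mod 7): since gcd(33, 7) = 1, we get a unique residue mod 231.
    Write x = 9 + 33·t and substitute into x ≡ 5 (mod 7): 33·t ≡ 5 − 9 = -4 (mod 7).
    Reduce coefficients mod 7: 5·t ≡ 3 (mod 7).
    The inverse of 5 mod 7 is 3 (since 5·3 = 15 = 2·7 + 1), so t ≡ 3·3 = 9 ≡ 2 (mod 7).
    Then x = 9 + 33·2 = 75, valid modulo lcm(33, 7) = 231: x ≡ 75 (mod 231).
Verify: 75 mod 3 = 0 ✓, 75 mod 11 = 9 ✓, 75 mod 7 = 5 ✓.

x ≡ 75 (mod 231).


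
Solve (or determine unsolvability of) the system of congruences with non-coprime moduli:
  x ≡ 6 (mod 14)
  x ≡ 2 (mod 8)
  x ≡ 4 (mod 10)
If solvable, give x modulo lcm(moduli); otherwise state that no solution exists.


Moduli 14, 8, 10 are not pairwise coprime, so CRT works modulo lcm(m_i) when all pairwise compatibility conditions hold.
Pairwise compatibility: gcd(m_i, m_j) must divide a_i - a_j for every pair.
Merge one congruence at a time:
  Start: x ≡ 6 (mod 14).
  Combine with x ≡ 2 (mod 8): gcd(14, 8) = 2; 2 - 6 = -4, which IS divisible by 2, so compatible.
    Write x = 6 + 14·t and substitute into x ≡ 2 (mod 8): 14·t ≡ 2 − 6 = -4 (mod 8).
    Divide the congruence (and modulus) by g = 2: 7·t ≡ -2 (mod 4).
    Reduce coefficients mod 4: 3·t ≡ 2 (mod 4).
    The inverse of 3 mod 4 is 3 (since 3·3 = 9 = 2·4 + 1), so t ≡ 3·2 = 6 ≡ 2 (mod 4).
    Then x = 6 + 14·2 = 34, valid modulo lcm(14, 8) = 56: x ≡ 34 (mod 56).
  Combine with x ≡ 4 (mod 10): gcd(56, 10) = 2; 4 - 34 = -30, which IS divisible by 2, so compatible.
    Write x = 34 + 56·t and substitute into x ≡ 4 (mod 10): 56·t ≡ 4 − 34 = -30 (mod 10).
    Divide the congruence (and modulus) by g = 2: 28·t ≡ -15 (mod 5).
    Reduce coefficients mod 5: 3·t ≡ 0 (mod 5).
    The inverse of 3 mod 5 is 2 (since 3·2 = 6 = 1·5 + 1), so t ≡ 2·0 = 0 ≡ 0 (mod 5).
    Then x = 34 + 56·0 = 34, valid modulo lcm(56, 10) = 280: x ≡ 34 (mod 280).
Verify: 34 mod 14 = 6, 34 mod 8 = 2, 34 mod 10 = 4.

x ≡ 34 (mod 280).


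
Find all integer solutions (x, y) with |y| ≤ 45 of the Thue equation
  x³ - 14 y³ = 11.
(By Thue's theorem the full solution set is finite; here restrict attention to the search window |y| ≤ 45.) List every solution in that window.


The equation is x³ - 14y³ = 11. For fixed y, x³ = 14·y³ + 11, so a solution requires the RHS to be a perfect cube.
Strategy: iterate y from -45 to 45, compute RHS = 14·y³ + 11, and check whether it is a (positive or negative) perfect cube.
Check small values of y:
  y = 0: RHS = 11 is not a perfect cube.
  y = 1: RHS = 25 is not a perfect cube.
  y = -1: RHS = -3 is not a perfect cube.
  y = 2: RHS = 123 is not a perfect cube.
  y = -2: RHS = -101 is not a perfect cube.
  y = 3: RHS = 389 is not a perfect cube.
  y = -3: RHS = -367 is not a perfect cube.
Continuing the search up to |y| = 45 finds no solutions either.
No (x, y) in the scanned range satisfies the equation.

No integer solutions with |y| ≤ 45.


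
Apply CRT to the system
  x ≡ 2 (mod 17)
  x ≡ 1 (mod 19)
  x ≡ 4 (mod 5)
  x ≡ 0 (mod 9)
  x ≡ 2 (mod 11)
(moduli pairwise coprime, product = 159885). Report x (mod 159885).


Product of moduli M = 17 · 19 · 5 · 9 · 11 = 159885.
Merge one congruence at a time:
  Start: x ≡ 2 (mod 17).
  Combine with x ≡ 1 (mod 19); new modulus lcm = 323.
    Write x = 2 + 17·t and substitute into x ≡ 1 (mod 19): 17·t ≡ 1 − 2 = -1 (mod 19).
    Reduce coefficients mod 19: 17·t ≡ 18 (mod 19).
    The inverse of 17 mod 19 is 9 (since 17·9 = 153 = 8·19 + 1), so t ≡ 9·18 = 162 ≡ 10 (mod 19).
    Then x = 2 + 17·10 = 172, valid modulo lcm(17, 19) = 323: x ≡ 172 (mod 323).
  Combine with x ≡ 4 (mod 5); new modulus lcm = 1615.
    Write x = 172 + 323·t and substitute into x ≡ 4 (mod 5): 323·t ≡ 4 − 172 = -168 (mod 5).
    Reduce coefficients mod 5: 3·t ≡ 2 (mod 5).
    The inverse of 3 mod 5 is 2 (since 3·2 = 6 = 1·5 + 1), so t ≡ 2·2 = 4 ≡ 4 (mod 5).
    Then x = 172 + 323·4 = 1464, valid modulo lcm(323, 5) = 1615: x ≡ 1464 (mod 1615).
  Combine with x ≡ 0 (mod 9); new modulus lcm = 14535.
    Write x = 1464 + 1615·t and substitute into x ≡ 0 (mod 9): 1615·t ≡ 0 − 1464 = -1464 (mod 9).
    Reduce coefficients mod 9: 4·t ≡ 3 (mod 9).
    The inverse of 4 mod 9 is 7 (since 4·7 = 28 = 3·9 + 1), so t ≡ 7·3 = 21 ≡ 3 (mod 9).
    Then x = 1464 + 1615·3 = 6309, valid modulo lcm(1615, 9) = 14535: x ≡ 6309 (mod 14535).
  Combine with x ≡ 2 (mod 11); new modulus lcm = 159885.
    Write x = 6309 + 14535·t and substitute into x ≡ 2 (mod 11): 14535·t ≡ 2 − 6309 = -6307 (mod 11).
    Reduce coefficients mod 11: 4·t ≡ 7 (mod 11).
    The inverse of 4 mod 11 is 3 (since 4·3 = 12 = 1·11 + 1), so t ≡ 3·7 = 21 ≡ 10 (mod 11).
    Then x = 6309 + 14535·10 = 151659, valid modulo lcm(14535, 11) = 159885: x ≡ 151659 (mod 159885).
Verify against each original: 151659 mod 17 = 2, 151659 mod 19 = 1, 151659 mod 5 = 4, 151659 mod 9 = 0, 151659 mod 11 = 2.

x ≡ 151659 (mod 159885).
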